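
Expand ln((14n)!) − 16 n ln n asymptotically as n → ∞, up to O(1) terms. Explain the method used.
ln((14n)!) − 16 n ln n = −2 n ln n + 14(ln 14 − 1) n + (1/2) ln(2π·14n) + O(1/n)

Stirling: ln((14n)!) = 14n ln(14n) − 14n + (1/2) ln(2π·14n) + O(1/n).
Expand 14n ln(14n) = 14n (ln n + ln 14) = 14n ln n + 14n ln 14.
Subtract 16n ln n: leading term is (14 − 16) n ln n = −2 n ln n. The next term is 14n ln 14 − 14n = 14(ln 14 − 1) n. Then the (1/2) ln(2π·14n) correction.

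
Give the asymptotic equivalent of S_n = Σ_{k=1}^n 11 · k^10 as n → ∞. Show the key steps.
S_n ~ n^11

By integral comparison (Euler-Maclaurin), Σ_{k=1}^n 11 · k^10 = 11 · ∫_0^n x^10 dx + O(n^10) = 11 · n^11/11 = n^11 + O(n^10). (Equivalently, Faulhaber's formula gives the same leading term.)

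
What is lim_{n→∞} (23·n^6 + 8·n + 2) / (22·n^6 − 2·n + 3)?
lim = 23/22

For large n the leading n^6 terms dominate both numerator and denominator. Dividing top and bottom by n^6, every other term tends to 0, leaving 23/22.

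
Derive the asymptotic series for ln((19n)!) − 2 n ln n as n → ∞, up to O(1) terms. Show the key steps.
ln((19n)!) − 2 n ln n = 17 n ln n + 19(ln 19 − 1) n + (1/2) ln(2π·19n) + O(1/n)

Stirling: ln((19n)!) = 19n ln(19n) − 19n + (1/2) ln(2π·19n) + O(1/n).
Expand 19n ln(19n) = 19n (ln n + ln 19) = 19n ln n + 19n ln 19.
Subtract 2n ln n: leading term is (19 − 2) n ln n = 17 n ln n. The next term is 19n ln 19 − 19n = 19(ln 19 − 1) n. Then the (1/2) ln(2π·19n) correction.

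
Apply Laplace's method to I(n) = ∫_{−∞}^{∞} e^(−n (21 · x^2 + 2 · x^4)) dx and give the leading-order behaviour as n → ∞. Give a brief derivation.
I(n) ~ sqrt(π/(21n))

φ(x) = 21 · x^2 + 2 · x^4 has its unique global minimum at x* = 0 (since φ'(x) = 42x + 8x^3 = 0 only at x = 0 for real x with both coefficients positive, and φ → ∞ as |x| → ∞). At x* = 0, φ(0) = 0 and φ''(0) = 42. Laplace's method then gives
  I(n) ~ sqrt(2π / (n · φ''(0))) · e^(−n φ(0)) = sqrt(2π / (42n)) = sqrt(π/(21n)).
The 2 · x^4 term contributes only at subleading order (an O(1/n) relative correction).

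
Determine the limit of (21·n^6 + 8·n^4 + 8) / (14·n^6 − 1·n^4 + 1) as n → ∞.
lim = 21/14 = 3/2

For large n the leading n^6 terms dominate both numerator and denominator. Dividing top and bottom by n^6, every other term tends to 0, leaving 21/14 = 3/2.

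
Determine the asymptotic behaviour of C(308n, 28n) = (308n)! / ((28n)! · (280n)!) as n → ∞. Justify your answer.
C(308n, 28n) ~ (285311670611/10000000000)^(28n) · sqrt(11/(20π·28n))

Write N = 28n. Apply Stirling to each factorial:
  (11N)! ~ sqrt(2π·11N) · (11N/e)^(11N),
  N! ~ sqrt(2π N) · (N/e)^N,
  (10N)! ~ sqrt(2π·10N) · (10N/e)^(10N).
The exponential factors combine to (11N)^(11N) / (N^N · (10N)^(10N)) = 11^(11N)/10^(10N) = (11^11/10^10)^N = (285311670611/10000000000)^N.
The square-root prefactors combine to sqrt(2π·11N) / (sqrt(2π N)·sqrt(2π·10N)) = sqrt(11 / (2π·10·N)) = sqrt(11/(20π·28n)).
Substituting N = 28n: C(308n, 28n) ~ (285311670611/10000000000)^(28n) · sqrt(11/(20π·28n)).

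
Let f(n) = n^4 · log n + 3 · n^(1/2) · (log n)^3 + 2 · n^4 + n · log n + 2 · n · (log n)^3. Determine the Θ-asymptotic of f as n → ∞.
f(n) ∈ Θ(n^4 · log n)

Compare the terms by growth order. For large n, n^a · (log n)^b dominates n^a' · (log n)^b' iff a > a', or (a = a' and b > b'). Ranking the 5 terms shows the dominant one is n^4 · log n. Hence f(n) ∈ Θ(n^4 · log n).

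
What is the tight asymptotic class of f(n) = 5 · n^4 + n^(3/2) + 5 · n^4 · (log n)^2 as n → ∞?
f(n) ∈ Θ(n^4 · (log n)^2)

Compare the terms by growth order. For large n, n^a · (log n)^b dominates n^a' · (log n)^b' iff a > a', or (a = a' and b > b'). Ranking the 3 terms shows the dominant one is 5 · n^4 · (log n)^2. Hence f(n) ∈ Θ(n^4 · (log n)^2).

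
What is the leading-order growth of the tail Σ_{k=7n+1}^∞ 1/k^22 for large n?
Σ_{k>7n} 1/k^22 ~ 1/(21 · (7n)^21)

Compare to the integral: ∫_{7n}^∞ x^(−22) dx = [−x^(−21)/21]_{7n}^∞ = 1/((22−1)·(7n)^21). Euler-Maclaurin then gives
  Σ_{k>7n} 1/k^22 = ∫_{7n}^∞ dx/x^22 − 1/(2·(7n)^22) + O(1/(7n)^23).
(Equivalently this is ζ(22) − Σ_{k≤7n} 1/k^22.)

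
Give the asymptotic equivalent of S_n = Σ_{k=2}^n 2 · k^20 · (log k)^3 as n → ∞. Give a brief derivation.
S_n ~ 2 · n^21 · (log n)^3 / 21

By integral comparison, S_n = ∫_1^n 2 · x^20 · (log x)^3 dx + O(n^20 · (log n)^3). For the integral, the leading term of ∫_1^n x^20 (log x)^3 dx is n^21/21 · (log n)^3 (by repeated integration by parts; each step lowers the log-exponent and produces a relatively O(1/log n) correction). Hence S_n ~ 2 · n^21 · (log n)^3 / 21.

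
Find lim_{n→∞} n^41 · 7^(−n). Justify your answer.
lim = 0

Exponentials with base > 1 dominate every fixed polynomial: for any fixed c, n^c / 7^n → 0 as n → ∞ (e.g. by the ratio test, or by writing 7^n = e^(n ln 7) and noting e^(n ln 7) / n^c → ∞). Hence n^41 · 7^(−n) = n^41 / 7^n → 0.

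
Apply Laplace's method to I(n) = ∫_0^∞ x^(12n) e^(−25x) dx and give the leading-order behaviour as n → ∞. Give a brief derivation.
I(n) ~ (sqrt(2π·12n) / 25) · (12n/(25e))^(12n)

Write the integrand as exp(12n ln x − 25x) and set f(x) = 12n ln x − 25x. Then f'(x) = 12n/x − 25 = 0 at x* = 12n/25, and f''(x*) = −12n/x*^2 = −25^2/(12n). Laplace's method (interior maximum) gives
  I(n) ~ e^(f(x*)) · sqrt(2π / |f''(x*)|)
        = exp(12n ln(12n/25) − 12n) · sqrt(2π · 12n / 25^2)
        = (12n/25)^(12n) e^(−12n) · sqrt(2π·12n) / 25
        = (sqrt(2π·12n) / 25) · (12n/(25e))^(12n).
This matches Γ(12n+1)/25^(12n+1) with Stirling applied to Γ.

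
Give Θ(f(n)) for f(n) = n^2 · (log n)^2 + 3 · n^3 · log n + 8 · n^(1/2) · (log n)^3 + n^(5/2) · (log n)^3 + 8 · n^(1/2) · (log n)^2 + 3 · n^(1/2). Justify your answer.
f(n) ∈ Θ(n^3 · log n)

Compare the terms by growth order. For large n, n^a · (log n)^b dominates n^a' · (log n)^b' iff a > a', or (a = a' and b > b'). Ranking the 6 terms shows the dominant one is 3 · n^3 · log n. Hence f(n) ∈ Θ(n^3 · log n).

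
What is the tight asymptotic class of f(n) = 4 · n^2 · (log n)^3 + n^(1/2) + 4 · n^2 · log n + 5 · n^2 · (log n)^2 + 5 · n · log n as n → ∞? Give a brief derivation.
f(n) ∈ Θ(n^2 · (log n)^3)

Compare the terms by growth order. For large n, n^a · (log n)^b dominates n^a' · (log n)^b' iff a > a', or (a = a' and b > b'). Ranking the 5 terms shows the dominant one is 4 · n^2 · (log n)^3. Hence f(n) ∈ Θ(n^2 · (log n)^3).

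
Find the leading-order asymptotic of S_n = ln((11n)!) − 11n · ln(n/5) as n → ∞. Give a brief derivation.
S_n ~ 11n · (ln 55 − 1) + O(ln n)

Stirling: ln((11n)!) = 11n ln(11n) − 11n + O(ln n).
  S_n = 11n ln(11n) − 11n − 11n ln(n/5) + O(ln n)
      = 11n ln(11n) − 11n ln n + 11n ln 5 − 11n + O(ln n)
      = 11n ln 11 + 11n ln 5 − 11n + O(ln n)
      = 11n (ln 55 − 1) + O(ln n).
Numerically ln(55) − 1 ≈ 3.0073.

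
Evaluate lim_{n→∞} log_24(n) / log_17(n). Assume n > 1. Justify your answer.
lim = ln(17) / ln(24) = log_24(17)

Change of base: log_24(n) = ln n / ln 24 and log_17(n) = ln n / ln 17. The ratio is (ln n / ln 24) · (ln 17 / ln n) = ln 17 / ln 24, a constant independent of n. So the limit is ln 17 / ln 24 = log_24(17).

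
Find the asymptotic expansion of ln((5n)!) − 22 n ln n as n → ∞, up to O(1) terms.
ln((5n)!) − 22 n ln n = −17 n ln n + 5(ln 5 − 1) n + (1/2) ln(2π·5n) + O(1/n)

Stirling: ln((5n)!) = 5n ln(5n) − 5n + (1/2) ln(2π·5n) + O(1/n).
Expand 5n ln(5n) = 5n (ln n + ln 5) = 5n ln n + 5n ln 5.
Subtract 22n ln n: leading term is (5 − 22) n ln n = −17 n ln n. The next term is 5n ln 5 − 5n = 5(ln 5 − 1) n. Then the (1/2) ln(2π·5n) correction.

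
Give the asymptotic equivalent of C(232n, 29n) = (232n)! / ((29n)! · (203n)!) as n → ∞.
C(232n, 29n) ~ (16777216/823543)^(29n) · sqrt(4/(7π·29n))

Write N = 29n. Apply Stirling to each factorial:
  (8N)! ~ sqrt(2π·8N) · (8N/e)^(8N),
  N! ~ sqrt(2π N) · (N/e)^N,
  (7N)! ~ sqrt(2π·7N) · (7N/e)^(7N).
The exponential factors combine to (8N)^(8N) / (N^N · (7N)^(7N)) = 8^(8N)/7^(7N) = (8^8/7^7)^N = (16777216/823543)^N.
The square-root prefactors combine to sqrt(2π·8N) / (sqrt(2π N)·sqrt(2π·7N)) = sqrt(8 / (2π·7·N)) = sqrt(4/(7π·29n)).
Substituting N = 29n: C(232n, 29n) ~ (16777216/823543)^(29n) · sqrt(4/(7π·29n)).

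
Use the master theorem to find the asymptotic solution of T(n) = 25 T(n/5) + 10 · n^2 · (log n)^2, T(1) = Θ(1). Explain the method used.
T(n) = Θ(n^2 · (log n)^3)

Here log_5 25 = 2 and f(n) = 10 · n^2 · (log n)^2 = Θ(n^(log_5 25) · (log n)^2). This is the extended Case 2 of the master theorem (f matches the critical exponent up to log factors), giving T(n) = Θ(n^(log_5 25) · (log n)^(2+1)) = Θ(n^2 · (log n)^3).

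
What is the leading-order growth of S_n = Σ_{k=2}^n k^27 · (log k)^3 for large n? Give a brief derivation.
S_n ~ n^28 · (log n)^3 / 28

By integral comparison, S_n = ∫_1^n x^27 · (log x)^3 dx + O(n^27 · (log n)^3). For the integral, the leading term of ∫_1^n x^27 (log x)^3 dx is n^28/28 · (log n)^3 (by repeated integration by parts; each step lowers the log-exponent and produces a relatively O(1/log n) correction). Hence S_n ~ n^28 · (log n)^3 / 28.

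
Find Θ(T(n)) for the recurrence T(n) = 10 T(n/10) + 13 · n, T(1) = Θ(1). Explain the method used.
T(n) = Θ(n log n)

log_10 10 = 1, and f(n) = 13 · n = Θ(n^(log_10 10)). This is Case 2 of the master theorem: T(n) = Θ(f(n) · log n) = Θ(n log n).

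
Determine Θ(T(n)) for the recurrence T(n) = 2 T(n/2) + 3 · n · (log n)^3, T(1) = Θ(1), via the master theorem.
T(n) = Θ(n · (log n)^4)

Here log_2 2 = 1 and f(n) = 3 · n · (log n)^3 = Θ(n^(log_2 2) · (log n)^3). This is the extended Case 2 of the master theorem (f matches the critical exponent up to log factors), giving T(n) = Θ(n^(log_2 2) · (log n)^(3+1)) = Θ(n · (log n)^4).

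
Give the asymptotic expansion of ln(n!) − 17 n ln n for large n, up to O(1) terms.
ln(n!) − 17 n ln n = −16 n ln n − n + (1/2) ln(2π n) + O(1/n)

Stirling: ln((n)!) = n ln(n) − n + (1/2) ln(2π·n) + O(1/n).
Here n ln(n) = n ln n.
Subtract 17n ln n: leading term is (1 − 17) n ln n = −16 n ln n. The next term is −n. Then the (1/2) ln(2π·n) correction.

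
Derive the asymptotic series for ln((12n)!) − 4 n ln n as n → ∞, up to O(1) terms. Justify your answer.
ln((12n)!) − 4 n ln n = 8 n ln n + 12(ln 12 − 1) n + (1/2) ln(2π·12n) + O(1/n)

Stirling: ln((12n)!) = 12n ln(12n) − 12n + (1/2) ln(2π·12n) + O(1/n).
Expand 12n ln(12n) = 12n (ln n + ln 12) = 12n ln n + 12n ln 12.
Subtract 4n ln n: leading term is (12 − 4) n ln n = 8 n ln n. The next term is 12n ln 12 − 12n = 12(ln 12 − 1) n. Then the (1/2) ln(2π·12n) correction.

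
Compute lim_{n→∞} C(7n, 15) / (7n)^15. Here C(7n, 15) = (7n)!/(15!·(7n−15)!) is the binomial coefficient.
lim = 1/15! = 1/1307674368000

With N = 7n → ∞: C(N, 15) / N^15 = [N(N−1)…(N−14)] / (15! · N^15) = (1/15!) · 1 · (1 − 1/(7n)) · … · (1 − 14/(7n)). Each factor → 1 as N → ∞, so the limit is 1/15! = 1/1307674368000.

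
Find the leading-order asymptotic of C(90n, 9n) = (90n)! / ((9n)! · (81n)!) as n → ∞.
C(90n, 9n) ~ (10000000000/387420489)^(9n) · sqrt(5/(9π·9n))

Write N = 9n. Apply Stirling to each factorial:
  (10N)! ~ sqrt(2π·10N) · (10N/e)^(10N),
  N! ~ sqrt(2π N) · (N/e)^N,
  (9N)! ~ sqrt(2π·9N) · (9N/e)^(9N).
The exponential factors combine to (10N)^(10N) / (N^N · (9N)^(9N)) = 10^(10N)/9^(9N) = (10^10/9^9)^N = (10000000000/387420489)^N.
The square-root prefactors combine to sqrt(2π·10N) / (sqrt(2π N)·sqrt(2π·9N)) = sqrt(10 / (2π·9·N)) = sqrt(5/(9π·9n)).
Substituting N = 9n: C(90n, 9n) ~ (10000000000/387420489)^(9n) · sqrt(5/(9π·9n)).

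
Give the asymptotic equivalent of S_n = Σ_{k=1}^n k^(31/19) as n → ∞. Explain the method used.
S_n ~ (19/50) · n^(50/19)

Integral comparison: Σ_{k=1}^n k^(31/19) = ∫_0^n x^(31/19) dx + O(n^(31/19)). The integral is n^(1 + 31/19) / (1 + 31/19) = n^((31+19)/19) / ((31+19)/19) = (19/50) · n^(50/19).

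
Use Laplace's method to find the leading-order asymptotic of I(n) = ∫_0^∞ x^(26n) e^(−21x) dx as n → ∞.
I(n) ~ (sqrt(2π·26n) / 21) · (26n/(21e))^(26n)

Write the integrand as exp(26n ln x − 21x) and set f(x) = 26n ln x − 21x. Then f'(x) = 26n/x − 21 = 0 at x* = 26n/21, and f''(x*) = −26n/x*^2 = −21^2/(26n). Laplace's method (interior maximum) gives
  I(n) ~ e^(f(x*)) · sqrt(2π / |f''(x*)|)
        = exp(26n ln(26n/21) − 26n) · sqrt(2π · 26n / 21^2)
        = (26n/21)^(26n) e^(−26n) · sqrt(2π·26n) / 21
        = (sqrt(2π·26n) / 21) · (26n/(21e))^(26n).
This matches Γ(26n+1)/21^(26n+1) with Stirling applied to Γ.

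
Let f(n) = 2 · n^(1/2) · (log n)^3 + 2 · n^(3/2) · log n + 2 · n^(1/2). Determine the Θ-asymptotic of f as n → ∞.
f(n) ∈ Θ(n^(3/2) · log n)

Compare the terms by growth order. For large n, n^a · (log n)^b dominates n^a' · (log n)^b' iff a > a', or (a = a' and b > b'). Ranking the 3 terms shows the dominant one is 2 · n^(3/2) · log n. Hence f(n) ∈ Θ(n^(3/2) · log n).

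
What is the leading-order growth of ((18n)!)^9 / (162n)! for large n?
((18n)!)^9/(162n)! ~ ((2π·18n)^(8/2) / 3) · 9^(−9·18n)  →  0

Write N = 18n. Stirling: N! ~ sqrt(2π N)(N/e)^N and (9N)! ~ sqrt(2π·9N)·(9N/e)^(9N).
  (N!)^9/(9N)! ~ (2π N)^(9/2) (N/e)^(9N) / [sqrt(2π·9N) (9N/e)^(9N)]
     = (2π N)^(9/2) / sqrt(2π·9N) · (N/(9N))^(9N)
     = (2π N)^((9−1)/2) / 3 · 9^(−9N).
Since 9^9 > 1, the factor 9^(−9N) decays exponentially, so the ratio → 0. Substituting N = 18n gives the stated form.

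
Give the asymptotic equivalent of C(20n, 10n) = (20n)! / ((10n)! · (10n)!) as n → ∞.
C(20n, 10n) ~ (4)^(10n) · sqrt(1/(π·10n))

Write N = 10n. Apply Stirling to each factorial:
  (2N)! ~ sqrt(2π·2N) · (2N/e)^(2N),
  N! ~ sqrt(2π N) · (N/e)^N,
  (1N)! ~ sqrt(2π·1N) · (1N/e)^(1N).
The exponential factors combine to (2N)^(2N) / (N^N · (1N)^(1N)) = 2^(2N)/1^(1N) = (2^2/1^1)^N = (4)^N.
The square-root prefactors combine to sqrt(2π·2N) / (sqrt(2π N)·sqrt(2π·1N)) = sqrt(2 / (2π·1·N)) = sqrt(1/(π·10n)).
Substituting N = 10n: C(20n, 10n) ~ (4)^(10n) · sqrt(1/(π·10n)).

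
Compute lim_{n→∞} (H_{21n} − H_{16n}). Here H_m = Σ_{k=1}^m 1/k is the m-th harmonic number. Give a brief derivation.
lim = ln(21/16)

Euler-Maclaurin gives H_m = ln m + γ + 1/(2m) + O(1/m^2). The γ and O(1/m) terms cancel in the difference:
  H_{21n} − H_{16n} = ln(21n) − ln(16n) + O(1/n) = ln(21/16) + O(1/n).
Hence the limit is ln(21/16).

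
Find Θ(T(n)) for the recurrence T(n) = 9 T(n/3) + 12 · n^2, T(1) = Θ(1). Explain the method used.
T(n) = Θ(n^2 log n)

log_3 9 = 2, and f(n) = 12 · n^2 = Θ(n^(log_3 9)). This is Case 2 of the master theorem: T(n) = Θ(f(n) · log n) = Θ(n^2 log n).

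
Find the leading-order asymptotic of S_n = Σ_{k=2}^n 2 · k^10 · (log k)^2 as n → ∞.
S_n ~ 2 · n^11 · (log n)^2 / 11

By integral comparison, S_n = ∫_1^n 2 · x^10 · (log x)^2 dx + O(n^10 · (log n)^2). For the integral, the leading term of ∫_1^n x^10 (log x)^2 dx is n^11/11 · (log n)^2 (by repeated integration by parts; each step lowers the log-exponent and produces a relatively O(1/log n) correction). Hence S_n ~ 2 · n^11 · (log n)^2 / 11.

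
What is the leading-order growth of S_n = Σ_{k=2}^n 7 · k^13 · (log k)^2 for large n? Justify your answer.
S_n ~ n^14 · (log n)^2 / 2

By integral comparison, S_n = ∫_1^n 7 · x^13 · (log x)^2 dx + O(n^13 · (log n)^2). For the integral, the leading term of ∫_1^n x^13 (log x)^2 dx is n^14/14 · (log n)^2 (by repeated integration by parts; each step lowers the log-exponent and produces a relatively O(1/log n) correction). Hence S_n ~ n^14 · (log n)^2 / 2.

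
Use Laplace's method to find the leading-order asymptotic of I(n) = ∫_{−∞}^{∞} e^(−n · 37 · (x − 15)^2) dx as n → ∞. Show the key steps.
I(n) = sqrt(π/(37n))

Here φ(x) = 37 · (x − 15)^2 has its unique minimum at x* = 15 with φ(x*) = 0 and φ''(x*) = 74. Laplace's method gives
  I(n) ~ e^(−n φ(x*)) · sqrt(2π / (n · φ''(x*))) = sqrt(2π / (74n)) = sqrt(π/(37n)).
This is exact: substituting u = (x − 15)·sqrt(37n) gives I(n) = (1/sqrt(37n)) ∫_{−∞}^{∞} e^(−u^2) du = sqrt(π/(37n)).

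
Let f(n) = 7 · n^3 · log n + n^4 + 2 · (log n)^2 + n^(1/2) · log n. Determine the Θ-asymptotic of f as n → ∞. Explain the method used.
f(n) ∈ Θ(n^4)

Compare the terms by growth order. For large n, n^a · (log n)^b dominates n^a' · (log n)^b' iff a > a', or (a = a' and b > b'). Ranking the 4 terms shows the dominant one is n^4. Hence f(n) ∈ Θ(n^4).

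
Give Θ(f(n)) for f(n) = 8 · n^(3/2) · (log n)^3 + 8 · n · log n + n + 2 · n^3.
f(n) ∈ Θ(n^3)

Compare the terms by growth order. For large n, n^a · (log n)^b dominates n^a' · (log n)^b' iff a > a', or (a = a' and b > b'). Ranking the 4 terms shows the dominant one is 2 · n^3. Hence f(n) ∈ Θ(n^3).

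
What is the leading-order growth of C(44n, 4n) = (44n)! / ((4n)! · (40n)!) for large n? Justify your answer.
C(44n, 4n) ~ (285311670611/10000000000)^(4n) · sqrt(11/(20π·4n))

Write N = 4n. Apply Stirling to each factorial:
  (11N)! ~ sqrt(2π·11N) · (11N/e)^(11N),
  N! ~ sqrt(2π N) · (N/e)^N,
  (10N)! ~ sqrt(2π·10N) · (10N/e)^(10N).
The exponential factors combine to (11N)^(11N) / (N^N · (10N)^(10N)) = 11^(11N)/10^(10N) = (11^11/10^10)^N = (285311670611/10000000000)^N.
The square-root prefactors combine to sqrt(2π·11N) / (sqrt(2π N)·sqrt(2π·10N)) = sqrt(11 / (2π·10·N)) = sqrt(11/(20π·4n)).
Substituting N = 4n: C(44n, 4n) ~ (285311670611/10000000000)^(4n) · sqrt(11/(20π·4n)).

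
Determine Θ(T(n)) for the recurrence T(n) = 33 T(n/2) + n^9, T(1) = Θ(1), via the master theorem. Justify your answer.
T(n) = Θ(n^9)

log_2 33 ≈ 5.044. f(n) = n^9 dominates n^(log_2 33) since 9 > 5.044, and the regularity condition a·f(n/b) = 33·(n/2)^9 = (33/512)·n^9 ≤ c·f(n) holds with c = 33/512 ≈ 0.0645 < 1. So this is Case 3: T(n) = Θ(f(n)) = Θ(n^9).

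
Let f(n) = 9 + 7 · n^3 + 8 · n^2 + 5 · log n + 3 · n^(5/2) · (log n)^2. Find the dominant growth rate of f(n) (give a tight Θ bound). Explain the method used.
f(n) ∈ Θ(n^3)

Compare the terms by growth order. For large n, n^a · (log n)^b dominates n^a' · (log n)^b' iff a > a', or (a = a' and b > b'). Ranking the 5 terms shows the dominant one is 7 · n^3. Hence f(n) ∈ Θ(n^3).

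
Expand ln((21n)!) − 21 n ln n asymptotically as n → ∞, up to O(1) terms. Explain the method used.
ln((21n)!) − 21 n ln n = 21(ln 21 − 1) n + (1/2) ln(2π·21n) + O(1/n)

Stirling: ln((21n)!) = 21n ln(21n) − 21n + (1/2) ln(2π·21n) + O(1/n).
Since 21n ln(21n) = 21n ln n + 21n ln 21, subtracting 21n ln n cancels the n ln n term exactly. What remains is 21(ln 21 − 1) n + (1/2) ln(2π·21n) + O(1/n).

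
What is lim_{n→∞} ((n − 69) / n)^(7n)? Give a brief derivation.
lim = e^(−483)

Rewrite as (1 − 69/n)^(7n). By the standard limit (1 + x/n)^n → e^x, we have (1 − 69/n)^n → e^(−69), and raising to the 7th power gives e^(−483).
More precisely, ln[(1 − 69/n)^(7n)] = 7n · ln(1 − 69/n) = 7n · (-69/n + O(1/n^2)) = -483 + O(1/n) → -483.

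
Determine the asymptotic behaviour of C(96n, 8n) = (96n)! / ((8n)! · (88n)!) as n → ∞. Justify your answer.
C(96n, 8n) ~ (8916100448256/285311670611)^(8n) · sqrt(6/(11π·8n))

Write N = 8n. Apply Stirling to each factorial:
  (12N)! ~ sqrt(2π·12N) · (12N/e)^(12N),
  N! ~ sqrt(2π N) · (N/e)^N,
  (11N)! ~ sqrt(2π·11N) · (11N/e)^(11N).
The exponential factors combine to (12N)^(12N) / (N^N · (11N)^(11N)) = 12^(12N)/11^(11N) = (12^12/11^11)^N = (8916100448256/285311670611)^N.
The square-root prefactors combine to sqrt(2π·12N) / (sqrt(2π N)·sqrt(2π·11N)) = sqrt(12 / (2π·11·N)) = sqrt(6/(11π·8n)).
Substituting N = 8n: C(96n, 8n) ~ (8916100448256/285311670611)^(8n) · sqrt(6/(11π·8n)).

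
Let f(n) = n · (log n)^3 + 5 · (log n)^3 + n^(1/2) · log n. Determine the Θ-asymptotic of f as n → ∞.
f(n) ∈ Θ(n · (log n)^3)

Compare the terms by growth order. For large n, n^a · (log n)^b dominates n^a' · (log n)^b' iff a > a', or (a = a' and b > b'). Ranking the 3 terms shows the dominant one is n · (log n)^3. Hence f(n) ∈ Θ(n · (log n)^3).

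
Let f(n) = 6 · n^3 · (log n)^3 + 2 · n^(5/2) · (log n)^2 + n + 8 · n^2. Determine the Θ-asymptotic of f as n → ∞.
f(n) ∈ Θ(n^3 · (log n)^3)

Compare the terms by growth order. For large n, n^a · (log n)^b dominates n^a' · (log n)^b' iff a > a', or (a = a' and b > b'). Ranking the 4 terms shows the dominant one is 6 · n^3 · (log n)^3. Hence f(n) ∈ Θ(n^3 · (log n)^3).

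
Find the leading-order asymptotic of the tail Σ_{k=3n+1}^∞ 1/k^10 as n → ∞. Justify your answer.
Σ_{k>3n} 1/k^10 ~ 1/(9 · (3n)^9)

Compare to the integral: ∫_{3n}^∞ x^(−10) dx = [−x^(−9)/9]_{3n}^∞ = 1/((10−1)·(3n)^9). Euler-Maclaurin then gives
  Σ_{k>3n} 1/k^10 = ∫_{3n}^∞ dx/x^10 − 1/(2·(3n)^10) + O(1/(3n)^11).
(Equivalently this is ζ(10) − Σ_{k≤3n} 1/k^10.)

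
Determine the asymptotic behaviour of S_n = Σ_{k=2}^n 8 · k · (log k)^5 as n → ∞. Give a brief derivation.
S_n ~ 4 · n^2 · (log n)^5

By integral comparison, S_n = ∫_1^n 8 · x · (log x)^5 dx + O(n · (log n)^5). For the integral, the leading term of ∫_1^n x^1 (log x)^5 dx is n^2/2 · (log n)^5 (by repeated integration by parts; each step lowers the log-exponent and produces a relatively O(1/log n) correction). Hence S_n ~ 4 · n^2 · (log n)^5.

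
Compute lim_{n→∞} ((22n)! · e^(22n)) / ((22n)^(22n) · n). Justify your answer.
lim = 0

Stirling: (22n)! ~ sqrt(2π·22n) · (22n/e)^(22n). Hence
  (22n)! · e^(22n) / (22n)^(22n) ~ sqrt(2π·22n).
Dividing by n: sqrt(2π·22n) / n = sqrt(2π·22) · n^((1−2)/2), so the expression behaves like sqrt(2π·22) · n^((1−2)/2) → 0.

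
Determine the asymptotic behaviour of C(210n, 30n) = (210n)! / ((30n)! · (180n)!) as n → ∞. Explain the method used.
C(210n, 30n) ~ (823543/46656)^(30n) · sqrt(7/(12π·30n))

Write N = 30n. Apply Stirling to each factorial:
  (7N)! ~ sqrt(2π·7N) · (7N/e)^(7N),
  N! ~ sqrt(2π N) · (N/e)^N,
  (6N)! ~ sqrt(2π·6N) · (6N/e)^(6N).
The exponential factors combine to (7N)^(7N) / (N^N · (6N)^(6N)) = 7^(7N)/6^(6N) = (7^7/6^6)^N = (823543/46656)^N.
The square-root prefactors combine to sqrt(2π·7N) / (sqrt(2π N)·sqrt(2π·6N)) = sqrt(7 / (2π·6·N)) = sqrt(7/(12π·30n)).
Substituting N = 30n: C(210n, 30n) ~ (823543/46656)^(30n) · sqrt(7/(12π·30n)).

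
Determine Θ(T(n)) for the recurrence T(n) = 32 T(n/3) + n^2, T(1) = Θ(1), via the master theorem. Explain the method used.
T(n) = Θ(n^(log_3 32))

Master theorem: compare f(n) = n^2 to n^(log_3 32) where log_3 32 ≈ 3.155. Since 2 < log_3 32, we have f(n) = O(n^(log_3 32 − ε)) for some ε > 0 — Case 1. Hence T(n) = Θ(n^(log_3 32)).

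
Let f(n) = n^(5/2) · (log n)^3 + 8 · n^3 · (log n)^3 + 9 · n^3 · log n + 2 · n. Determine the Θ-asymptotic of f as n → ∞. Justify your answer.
f(n) ∈ Θ(n^3 · (log n)^3)

Compare the terms by growth order. For large n, n^a · (log n)^b dominates n^a' · (log n)^b' iff a > a', or (a = a' and b > b'). Ranking the 4 terms shows the dominant one is 8 · n^3 · (log n)^3. Hence f(n) ∈ Θ(n^3 · (log n)^3).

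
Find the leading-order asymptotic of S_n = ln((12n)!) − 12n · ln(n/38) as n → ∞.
S_n ~ 12n · (ln 456 − 1) + O(ln n)

Stirling: ln((12n)!) = 12n ln(12n) − 12n + O(ln n).
  S_n = 12n ln(12n) − 12n − 12n ln(n/38) + O(ln n)
      = 12n ln(12n) − 12n ln n + 12n ln 38 − 12n + O(ln n)
      = 12n ln 12 + 12n ln 38 − 12n + O(ln n)
      = 12n (ln 456 − 1) + O(ln n).
Numerically ln(456) − 1 ≈ 5.1225.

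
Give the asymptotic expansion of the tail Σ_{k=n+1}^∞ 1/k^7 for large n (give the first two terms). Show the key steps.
Σ_{k>n} 1/k^7 = 1/(6 · n^6) − 1/(2 · n^7) + O(1/n^8)

Compare to the integral: ∫_{n}^∞ x^(−7) dx = [−x^(−6)/6]_{n}^∞ = 1/((7−1)·n^6). The Euler-Maclaurin correction adds −f(n)/2 = −1/(2·n^7). Euler-Maclaurin then gives
  Σ_{k>n} 1/k^7 = ∫_{n}^∞ dx/x^7 − 1/(2·n^7) + O(1/n^8).
(Equivalently this is ζ(7) − Σ_{k≤n} 1/k^7.)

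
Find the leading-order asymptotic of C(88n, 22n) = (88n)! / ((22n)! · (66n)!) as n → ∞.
C(88n, 22n) ~ (256/27)^(22n) · sqrt(2/(3π·22n))

Write N = 22n. Apply Stirling to each factorial:
  (4N)! ~ sqrt(2π·4N) · (4N/e)^(4N),
  N! ~ sqrt(2π N) · (N/e)^N,
  (3N)! ~ sqrt(2π·3N) · (3N/e)^(3N).
The exponential factors combine to (4N)^(4N) / (N^N · (3N)^(3N)) = 4^(4N)/3^(3N) = (4^4/3^3)^N = (256/27)^N.
The square-root prefactors combine to sqrt(2π·4N) / (sqrt(2π N)·sqrt(2π·3N)) = sqrt(4 / (2π·3·N)) = sqrt(2/(3π·22n)).
Substituting N = 22n: C(88n, 22n) ~ (256/27)^(22n) · sqrt(2/(3π·22n)).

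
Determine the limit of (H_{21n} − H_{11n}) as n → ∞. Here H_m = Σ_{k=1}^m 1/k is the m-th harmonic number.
lim = ln(21/11)

Euler-Maclaurin gives H_m = ln m + γ + 1/(2m) + O(1/m^2). The γ and O(1/m) terms cancel in the difference:
  H_{21n} − H_{11n} = ln(21n) − ln(11n) + O(1/n) = ln(21/11) + O(1/n).
Hence the limit is ln(21/11).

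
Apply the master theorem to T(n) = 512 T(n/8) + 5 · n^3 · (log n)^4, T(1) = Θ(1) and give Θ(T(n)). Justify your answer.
T(n) = Θ(n^3 · (log n)^5)

Here log_8 512 = 3 and f(n) = 5 · n^3 · (log n)^4 = Θ(n^(log_8 512) · (log n)^4). This is the extended Case 2 of the master theorem (f matches the critical exponent up to log factors), giving T(n) = Θ(n^(log_8 512) · (log n)^(4+1)) = Θ(n^3 · (log n)^5).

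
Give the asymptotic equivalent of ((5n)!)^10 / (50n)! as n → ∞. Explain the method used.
((5n)!)^10/(50n)! ~ ((2π·5n)^(9/2) / sqrt(10)) · 10^(−10·5n)  →  0

Write N = 5n. Stirling: N! ~ sqrt(2π N)(N/e)^N and (10N)! ~ sqrt(2π·10N)·(10N/e)^(10N).
  (N!)^10/(10N)! ~ (2π N)^(10/2) (N/e)^(10N) / [sqrt(2π·10N) (10N/e)^(10N)]
     = (2π N)^(10/2) / sqrt(2π·10N) · (N/(10N))^(10N)
     = (2π N)^((10−1)/2) / sqrt(10) · 10^(−10N).
Since 10^10 > 1, the factor 10^(−10N) decays exponentially, so the ratio → 0. Substituting N = 5n gives the stated form.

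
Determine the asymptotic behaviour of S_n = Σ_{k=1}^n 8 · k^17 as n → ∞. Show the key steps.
S_n ~ 4 · n^18 / 9

By integral comparison (Euler-Maclaurin), Σ_{k=1}^n 8 · k^17 = 8 · ∫_0^n x^17 dx + O(n^17) = 8 · n^18/18 = 4 · n^18 / 9 + O(n^17). (Equivalently, Faulhaber's formula gives the same leading term.)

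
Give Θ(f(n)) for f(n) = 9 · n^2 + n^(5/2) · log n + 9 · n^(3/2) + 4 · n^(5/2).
f(n) ∈ Θ(n^(5/2) · log n)

Compare the terms by growth order. For large n, n^a · (log n)^b dominates n^a' · (log n)^b' iff a > a', or (a = a' and b > b'). Ranking the 4 terms shows the dominant one is n^(5/2) · log n. Hence f(n) ∈ Θ(n^(5/2) · log n).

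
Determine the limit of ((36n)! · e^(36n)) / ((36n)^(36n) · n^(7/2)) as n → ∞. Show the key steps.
lim = 0

Stirling: (36n)! ~ sqrt(2π·36n) · (36n/e)^(36n). Hence
  (36n)! · e^(36n) / (36n)^(36n) ~ sqrt(2π·36n).
Dividing by n^(7/2): sqrt(2π·36n) / n^(7/2) = sqrt(2π·36) · n^((1−7)/2), so the expression behaves like sqrt(2π·36) · n^((1−7)/2) → 0.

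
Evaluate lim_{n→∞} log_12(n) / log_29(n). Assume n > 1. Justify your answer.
lim = ln(29) / ln(12) = log_12(29)

Change of base: log_12(n) = ln n / ln 12 and log_29(n) = ln n / ln 29. The ratio is (ln n / ln 12) · (ln 29 / ln n) = ln 29 / ln 12, a constant independent of n. So the limit is ln 29 / ln 12 = log_12(29).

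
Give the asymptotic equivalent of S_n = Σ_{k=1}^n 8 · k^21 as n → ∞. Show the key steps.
S_n ~ 4 · n^22 / 11

By integral comparison (Euler-Maclaurin), Σ_{k=1}^n 8 · k^21 = 8 · ∫_0^n x^21 dx + O(n^21) = 8 · n^22/22 = 4 · n^22 / 11 + O(n^21). (Equivalently, Faulhaber's formula gives the same leading term.)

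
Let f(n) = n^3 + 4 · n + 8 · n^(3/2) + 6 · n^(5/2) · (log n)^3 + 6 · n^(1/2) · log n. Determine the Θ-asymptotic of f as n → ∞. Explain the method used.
f(n) ∈ Θ(n^3)

Compare the terms by growth order. For large n, n^a · (log n)^b dominates n^a' · (log n)^b' iff a > a', or (a = a' and b > b'). Ranking the 5 terms shows the dominant one is n^3. Hence f(n) ∈ Θ(n^3).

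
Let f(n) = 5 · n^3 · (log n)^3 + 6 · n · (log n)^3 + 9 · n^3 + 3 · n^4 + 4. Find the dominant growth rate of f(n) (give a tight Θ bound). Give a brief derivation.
f(n) ∈ Θ(n^4)

Compare the terms by growth order. For large n, n^a · (log n)^b dominates n^a' · (log n)^b' iff a > a', or (a = a' and b > b'). Ranking the 5 terms shows the dominant one is 3 · n^4. Hence f(n) ∈ Θ(n^4).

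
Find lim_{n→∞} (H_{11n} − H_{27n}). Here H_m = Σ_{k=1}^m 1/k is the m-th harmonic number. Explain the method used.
lim = ln(11/27)

Euler-Maclaurin gives H_m = ln m + γ + 1/(2m) + O(1/m^2). The γ and O(1/m) terms cancel in the difference:
  H_{11n} − H_{27n} = ln(11n) − ln(27n) + O(1/n) = ln(11/27) + O(1/n).
Hence the limit is ln(11/27).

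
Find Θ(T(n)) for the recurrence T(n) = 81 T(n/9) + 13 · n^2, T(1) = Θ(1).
T(n) = Θ(n^2 log n)

log_9 81 = 2, and f(n) = 13 · n^2 = Θ(n^(log_9 81)). This is Case 2 of the master theorem: T(n) = Θ(f(n) · log n) = Θ(n^2 log n).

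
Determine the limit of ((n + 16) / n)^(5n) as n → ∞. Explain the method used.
lim = e^80

Rewrite as (1 + 16/n)^(5n). By the standard limit (1 + x/n)^n → e^x, we have (1 + 16/n)^n → e^16, and raising to the 5th power gives e^80.
More precisely, ln[(1 + 16/n)^(5n)] = 5n · ln(1 + 16/n) = 5n · (16/n + O(1/n^2)) = 80 + O(1/n) → 80.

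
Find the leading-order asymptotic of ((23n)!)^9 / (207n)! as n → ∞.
((23n)!)^9/(207n)! ~ ((2π·23n)^(8/2) / 3) · 9^(−9·23n)  →  0

Write N = 23n. Stirling: N! ~ sqrt(2π N)(N/e)^N and (9N)! ~ sqrt(2π·9N)·(9N/e)^(9N).
  (N!)^9/(9N)! ~ (2π N)^(9/2) (N/e)^(9N) / [sqrt(2π·9N) (9N/e)^(9N)]
     = (2π N)^(9/2) / sqrt(2π·9N) · (N/(9N))^(9N)
     = (2π N)^((9−1)/2) / 3 · 9^(−9N).
Since 9^9 > 1, the factor 9^(−9N) decays exponentially, so the ratio → 0. Substituting N = 23n gives the stated form.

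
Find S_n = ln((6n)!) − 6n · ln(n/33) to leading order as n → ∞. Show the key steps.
S_n ~ 6n · (ln 198 − 1) + O(ln n)

Stirling: ln((6n)!) = 6n ln(6n) − 6n + O(ln n).
  S_n = 6n ln(6n) − 6n − 6n ln(n/33) + O(ln n)
      = 6n ln(6n) − 6n ln n + 6n ln 33 − 6n + O(ln n)
      = 6n ln 6 + 6n ln 33 − 6n + O(ln n)
      = 6n (ln 198 − 1) + O(ln n).
Numerically ln(198) − 1 ≈ 4.2883.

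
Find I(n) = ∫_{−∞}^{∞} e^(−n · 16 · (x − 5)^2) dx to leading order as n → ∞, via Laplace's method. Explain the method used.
I(n) = sqrt(π/(16n))

Here φ(x) = 16 · (x − 5)^2 has its unique minimum at x* = 5 with φ(x*) = 0 and φ''(x*) = 32. Laplace's method gives
  I(n) ~ e^(−n φ(x*)) · sqrt(2π / (n · φ''(x*))) = sqrt(2π / (32n)) = sqrt(π/(16n)).
This is exact: substituting u = (x − 5)·sqrt(16n) gives I(n) = (1/sqrt(16n)) ∫_{−∞}^{∞} e^(−u^2) du = sqrt(π/(16n)).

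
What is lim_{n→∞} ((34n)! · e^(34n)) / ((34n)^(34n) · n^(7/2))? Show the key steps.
lim = 0

Stirling: (34n)! ~ sqrt(2π·34n) · (34n/e)^(34n). Hence
  (34n)! · e^(34n) / (34n)^(34n) ~ sqrt(2π·34n).
Dividing by n^(7/2): sqrt(2π·34n) / n^(7/2) = sqrt(2π·34) · n^((1−7)/2), so the expression behaves like sqrt(2π·34) · n^((1−7)/2) → 0.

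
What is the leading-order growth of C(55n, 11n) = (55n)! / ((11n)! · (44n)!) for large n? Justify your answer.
C(55n, 11n) ~ (3125/256)^(11n) · sqrt(5/(8π·11n))

Write N = 11n. Apply Stirling to each factorial:
  (5N)! ~ sqrt(2π·5N) · (5N/e)^(5N),
  N! ~ sqrt(2π N) · (N/e)^N,
  (4N)! ~ sqrt(2π·4N) · (4N/e)^(4N).
The exponential factors combine to (5N)^(5N) / (N^N · (4N)^(4N)) = 5^(5N)/4^(4N) = (5^5/4^4)^N = (3125/256)^N.
The square-root prefactors combine to sqrt(2π·5N) / (sqrt(2π N)·sqrt(2π·4N)) = sqrt(5 / (2π·4·N)) = sqrt(5/(8π·11n)).
Substituting N = 11n: C(55n, 11n) ~ (3125/256)^(11n) · sqrt(5/(8π·11n)).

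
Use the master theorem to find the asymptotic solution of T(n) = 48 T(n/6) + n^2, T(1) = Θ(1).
T(n) = Θ(n^(log_6 48))

Master theorem: compare f(n) = n^2 to n^(log_6 48) where log_6 48 ≈ 2.161. Since 2 < log_6 48, we have f(n) = O(n^(log_6 48 − ε)) for some ε > 0 — Case 1. Hence T(n) = Θ(n^(log_6 48)).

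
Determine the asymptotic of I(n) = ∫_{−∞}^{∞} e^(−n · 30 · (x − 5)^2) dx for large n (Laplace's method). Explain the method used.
I(n) = sqrt(π/(30n))

Here φ(x) = 30 · (x − 5)^2 has its unique minimum at x* = 5 with φ(x*) = 0 and φ''(x*) = 60. Laplace's method gives
  I(n) ~ e^(−n φ(x*)) · sqrt(2π / (n · φ''(x*))) = sqrt(2π / (60n)) = sqrt(π/(30n)).
This is exact: substituting u = (x − 5)·sqrt(30n) gives I(n) = (1/sqrt(30n)) ∫_{−∞}^{∞} e^(−u^2) du = sqrt(π/(30n)).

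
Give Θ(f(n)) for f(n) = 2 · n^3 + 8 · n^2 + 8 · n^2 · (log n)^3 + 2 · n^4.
f(n) ∈ Θ(n^4)

Compare the terms by growth order. For large n, n^a · (log n)^b dominates n^a' · (log n)^b' iff a > a', or (a = a' and b > b'). Ranking the 4 terms shows the dominant one is 2 · n^4. Hence f(n) ∈ Θ(n^4).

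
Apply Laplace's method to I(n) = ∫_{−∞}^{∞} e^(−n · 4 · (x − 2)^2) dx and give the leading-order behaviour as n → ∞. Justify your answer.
I(n) = sqrt(π/(4n))

Here φ(x) = 4 · (x − 2)^2 has its unique minimum at x* = 2 with φ(x*) = 0 and φ''(x*) = 8. Laplace's method gives
  I(n) ~ e^(−n φ(x*)) · sqrt(2π / (n · φ''(x*))) = sqrt(2π / (8n)) = sqrt(π/(4n)).
This is exact: substituting u = (x − 2)·sqrt(4n) gives I(n) = (1/sqrt(4n)) ∫_{−∞}^{∞} e^(−u^2) du = sqrt(π/(4n)).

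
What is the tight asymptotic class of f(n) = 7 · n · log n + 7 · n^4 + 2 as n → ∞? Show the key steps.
f(n) ∈ Θ(n^4)

Compare the terms by growth order. For large n, n^a · (log n)^b dominates n^a' · (log n)^b' iff a > a', or (a = a' and b > b'). Ranking the 3 terms shows the dominant one is 7 · n^4. Hence f(n) ∈ Θ(n^4).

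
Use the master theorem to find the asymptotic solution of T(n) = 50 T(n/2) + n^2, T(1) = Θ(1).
T(n) = Θ(n^(log_2 50))

Master theorem: compare f(n) = n^2 to n^(log_2 50) where log_2 50 ≈ 5.644. Since 2 < log_2 50, we have f(n) = O(n^(log_2 50 − ε)) for some ε > 0 — Case 1. Hence T(n) = Θ(n^(log_2 50)).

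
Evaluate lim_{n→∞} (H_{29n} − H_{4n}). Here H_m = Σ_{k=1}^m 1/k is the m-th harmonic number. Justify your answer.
lim = ln(29/4)

Euler-Maclaurin gives H_m = ln m + γ + 1/(2m) + O(1/m^2). The γ and O(1/m) terms cancel in the difference:
  H_{29n} − H_{4n} = ln(29n) − ln(4n) + O(1/n) = ln(29/4) + O(1/n).
Hence the limit is ln(29/4).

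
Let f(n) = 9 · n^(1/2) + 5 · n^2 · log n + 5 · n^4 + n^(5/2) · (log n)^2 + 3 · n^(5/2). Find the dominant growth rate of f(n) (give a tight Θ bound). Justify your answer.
f(n) ∈ Θ(n^4)

Compare the terms by growth order. For large n, n^a · (log n)^b dominates n^a' · (log n)^b' iff a > a', or (a = a' and b > b'). Ranking the 5 terms shows the dominant one is 5 · n^4. Hence f(n) ∈ Θ(n^4).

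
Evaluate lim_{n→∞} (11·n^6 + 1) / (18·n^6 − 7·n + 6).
lim = 11/18

For large n the leading n^6 terms dominate both numerator and denominator. Dividing top and bottom by n^6, every other term tends to 0, leaving 11/18.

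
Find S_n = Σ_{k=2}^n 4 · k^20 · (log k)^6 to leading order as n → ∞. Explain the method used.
S_n ~ 4 · n^21 · (log n)^6 / 21

By integral comparison, S_n = ∫_1^n 4 · x^20 · (log x)^6 dx + O(n^20 · (log n)^6). For the integral, the leading term of ∫_1^n x^20 (log x)^6 dx is n^21/21 · (log n)^6 (by repeated integration by parts; each step lowers the log-exponent and produces a relatively O(1/log n) correction). Hence S_n ~ 4 · n^21 · (log n)^6 / 21.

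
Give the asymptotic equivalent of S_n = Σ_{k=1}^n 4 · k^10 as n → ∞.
S_n ~ 4 · n^11 / 11

By integral comparison (Euler-Maclaurin), Σ_{k=1}^n 4 · k^10 = 4 · ∫_0^n x^10 dx + O(n^10) = 4 · n^11/11 + O(n^10). (Equivalently, Faulhaber's formula gives the same leading term.)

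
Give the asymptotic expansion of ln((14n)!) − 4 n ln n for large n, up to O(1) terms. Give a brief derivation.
ln((14n)!) − 4 n ln n = 10 n ln n + 14(ln 14 − 1) n + (1/2) ln(2π·14n) + O(1/n)

Stirling: ln((14n)!) = 14n ln(14n) − 14n + (1/2) ln(2π·14n) + O(1/n).
Expand 14n ln(14n) = 14n (ln n + ln 14) = 14n ln n + 14n ln 14.
Subtract 4n ln n: leading term is (14 − 4) n ln n = 10 n ln n. The next term is 14n ln 14 − 14n = 14(ln 14 − 1) n. Then the (1/2) ln(2π·14n) correction.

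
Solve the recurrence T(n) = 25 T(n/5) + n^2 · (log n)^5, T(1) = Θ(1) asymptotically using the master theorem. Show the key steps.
T(n) = Θ(n^2 · (log n)^6)

Here log_5 25 = 2 and f(n) = n^2 · (log n)^5 = Θ(n^(log_5 25) · (log n)^5). This is the extended Case 2 of the master theorem (f matches the critical exponent up to log factors), giving T(n) = Θ(n^(log_5 25) · (log n)^(5+1)) = Θ(n^2 · (log n)^6).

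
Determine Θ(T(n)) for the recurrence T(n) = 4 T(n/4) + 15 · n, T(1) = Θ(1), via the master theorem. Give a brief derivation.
T(n) = Θ(n log n)

log_4 4 = 1, and f(n) = 15 · n = Θ(n^(log_4 4)). This is Case 2 of the master theorem: T(n) = Θ(f(n) · log n) = Θ(n log n).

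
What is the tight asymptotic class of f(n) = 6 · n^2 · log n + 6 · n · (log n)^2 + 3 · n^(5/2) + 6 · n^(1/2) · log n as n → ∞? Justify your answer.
f(n) ∈ Θ(n^(5/2))

Compare the terms by growth order. For large n, n^a · (log n)^b dominates n^a' · (log n)^b' iff a > a', or (a = a' and b > b'). Ranking the 4 terms shows the dominant one is 3 · n^(5/2). Hence f(n) ∈ Θ(n^(5/2)).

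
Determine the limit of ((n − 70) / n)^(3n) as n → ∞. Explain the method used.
lim = e^(−210)

Rewrite as (1 − 70/n)^(3n). By the standard limit (1 + x/n)^n → e^x, we have (1 − 70/n)^n → e^(−70), and raising to the 3rd power gives e^(−210).
More precisely, ln[(1 − 70/n)^(3n)] = 3n · ln(1 − 70/n) = 3n · (-70/n + O(1/n^2)) = -210 + O(1/n) → -210.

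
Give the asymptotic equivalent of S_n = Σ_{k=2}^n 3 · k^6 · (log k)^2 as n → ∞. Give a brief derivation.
S_n ~ 3 · n^7 · (log n)^2 / 7

By integral comparison, S_n = ∫_1^n 3 · x^6 · (log x)^2 dx + O(n^6 · (log n)^2). For the integral, the leading term of ∫_1^n x^6 (log x)^2 dx is n^7/7 · (log n)^2 (by repeated integration by parts; each step lowers the log-exponent and produces a relatively O(1/log n) correction). Hence S_n ~ 3 · n^7 · (log n)^2 / 7.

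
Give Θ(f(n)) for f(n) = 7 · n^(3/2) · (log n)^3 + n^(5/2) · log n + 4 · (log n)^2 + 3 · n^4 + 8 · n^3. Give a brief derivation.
f(n) ∈ Θ(n^4)

Compare the terms by growth order. For large n, n^a · (log n)^b dominates n^a' · (log n)^b' iff a > a', or (a = a' and b > b'). Ranking the 5 terms shows the dominant one is 3 · n^4. Hence f(n) ∈ Θ(n^4).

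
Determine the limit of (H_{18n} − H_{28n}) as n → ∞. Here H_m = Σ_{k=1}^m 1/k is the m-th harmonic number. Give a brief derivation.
lim = ln(18/28) = ln(9/14)

Euler-Maclaurin gives H_m = ln m + γ + 1/(2m) + O(1/m^2). The γ and O(1/m) terms cancel in the difference:
  H_{18n} − H_{28n} = ln(18n) − ln(28n) + O(1/n) = ln(18/28) + O(1/n).
Hence the limit is ln(18/28) = ln(9/14).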